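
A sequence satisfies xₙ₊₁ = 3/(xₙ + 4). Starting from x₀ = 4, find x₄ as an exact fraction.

x₁ = 3/(4 + 4) = 3/8.
x₂ = 3/(3/8 + 4) = 24/35.
x₃ = 3/(24/35 + 4) = 105/164.
x₄ = 3/(105/164 + 4) = 492/761.

492/761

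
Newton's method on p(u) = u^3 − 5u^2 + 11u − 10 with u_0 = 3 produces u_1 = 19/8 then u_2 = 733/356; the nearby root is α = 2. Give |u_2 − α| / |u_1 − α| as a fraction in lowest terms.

14/89

u_1 − α = 19/8 − 2 = 3/8, so |u_1 − α| = 3/8.
u_2 − α = 733/356 − 2 = 21/356, so |u_2 − α| = 21/356.
Ratio = (21/356) / (3/8) = 14/89.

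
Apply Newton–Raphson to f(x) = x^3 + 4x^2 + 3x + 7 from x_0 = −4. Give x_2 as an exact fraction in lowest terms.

f'(x) = 3x^2 + 8x + 3.
f(−4) = −5, f'(−4) = 19, so x_1 = (−4) − (−5)/19 = −71/19.
f(−71/19) = −3675/6859, f'(−71/19) = 5414/361, so x_2 = (−71/19) − (−3675/6859)/(5414/361) = −380719/102866.

−380719/102866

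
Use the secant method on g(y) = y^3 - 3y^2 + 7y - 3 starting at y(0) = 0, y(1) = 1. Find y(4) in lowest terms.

23313/44263

g(0) = -3, g(1) = 2. y(2) = 1 - 2·(1 - 0)/(2 - (-3)) = 3/5.
g(1) = 2, g(3/5) = 42/125. y(3) = (3/5) - (42/125)·((3/5) - 1)/((42/125) - 2) = 27/52.
g(3/5) = 42/125, g(27/52) = -4809/140608. y(4) = (27/52) - (-4809/140608)·((27/52) - (3/5))/((-4809/140608) - (42/125)) = 23313/44263.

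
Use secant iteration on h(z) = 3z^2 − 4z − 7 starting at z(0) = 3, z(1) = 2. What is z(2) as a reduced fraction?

25/11

h(3) = 8, h(2) = −3. z(2) = 2 − (−3)·(2 − 3)/((−3) − 8) = 25/11.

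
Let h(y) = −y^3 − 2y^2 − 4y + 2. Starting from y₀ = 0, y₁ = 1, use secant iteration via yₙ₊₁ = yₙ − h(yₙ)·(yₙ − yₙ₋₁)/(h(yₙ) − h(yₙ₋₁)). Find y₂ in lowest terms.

h(0) = 2, h(1) = −5. y₂ = 1 − (−5)·(1 − 0)/((−5) − 2) = 2/7.

2/7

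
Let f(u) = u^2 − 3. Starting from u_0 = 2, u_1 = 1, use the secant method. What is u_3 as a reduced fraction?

f(2) = 1, f(1) = −2. u_2 = 1 − (−2)·(1 − 2)/((−2) − 1) = 5/3.
f(1) = −2, f(5/3) = −2/9. u_3 = (5/3) − (−2/9)·((5/3) − 1)/((−2/9) − (−2)) = 7/4.

7/4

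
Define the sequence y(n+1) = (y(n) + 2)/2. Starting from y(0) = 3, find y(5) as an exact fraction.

65/32

y(1) = (3 + 2)/2 = 5/2.
y(2) = ((5/2) + 2)/2 = 9/4.
y(3) = ((9/4) + 2)/2 = 17/8.
y(4) = ((17/8) + 2)/2 = 33/16.
y(5) = ((33/16) + 2)/2 = 65/32.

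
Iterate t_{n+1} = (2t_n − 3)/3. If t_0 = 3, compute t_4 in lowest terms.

−49/27

t_1 = (2·3 − 3)/3 = 1.
t_2 = (2·1 − 3)/3 = −1/3.
t_3 = (2·(−1/3) − 3)/3 = −11/9.
t_4 = (2·(−11/9) − 3)/3 = −49/27.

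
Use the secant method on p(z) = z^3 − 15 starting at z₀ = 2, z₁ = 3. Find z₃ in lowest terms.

p(2) = −7, p(3) = 12. z₂ = 3 − 12·(3 − 2)/(12 − (−7)) = 45/19.
p(3) = 12, p(45/19) = −11760/6859. z₃ = (45/19) − (−11760/6859)·((45/19) − 3)/((−11760/6859) − 12) = 6395/2613.

6395/2613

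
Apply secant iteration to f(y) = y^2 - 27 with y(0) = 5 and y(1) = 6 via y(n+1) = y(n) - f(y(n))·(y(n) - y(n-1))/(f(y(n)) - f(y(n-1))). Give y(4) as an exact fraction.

1351/260

f(5) = -2, f(6) = 9. y(2) = 6 - 9·(6 - 5)/(9 - (-2)) = 57/11.
f(6) = 9, f(57/11) = -18/121. y(3) = (57/11) - (-18/121)·((57/11) - 6)/((-18/121) - 9) = 213/41.
f(57/11) = -18/121, f(213/41) = -18/1681. y(4) = (213/41) - (-18/1681)·((213/41) - (57/11))/((-18/1681) - (-18/121)) = 1351/260.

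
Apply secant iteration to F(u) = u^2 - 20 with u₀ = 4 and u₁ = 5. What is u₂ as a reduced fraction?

40/9

F(4) = -4, F(5) = 5. u₂ = 5 - 5·(5 - 4)/(5 - (-4)) = 40/9.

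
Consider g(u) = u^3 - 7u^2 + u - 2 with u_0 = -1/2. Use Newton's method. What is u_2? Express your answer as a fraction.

2

g'(u) = 3u^2 - 14u + 1.
g(-1/2) = -35/8, g'(-1/2) = 35/4, so u_1 = (-1/2) - (-35/8)/(35/4) = 0.
g(0) = -2, g'(0) = 1, so u_2 = 0 - (-2)/1 = 2.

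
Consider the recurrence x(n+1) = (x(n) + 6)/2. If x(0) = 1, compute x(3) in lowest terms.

x(1) = (1 + 6)/2 = 7/2.
x(2) = ((7/2) + 6)/2 = 19/4.
x(3) = ((19/4) + 6)/2 = 43/8.

43/8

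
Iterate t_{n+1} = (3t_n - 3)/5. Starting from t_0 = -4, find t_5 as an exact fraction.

-1059/625

t_1 = (3·(-4) - 3)/5 = -3.
t_2 = (3·(-3) - 3)/5 = -12/5.
t_3 = (3·(-12/5) - 3)/5 = -51/25.
t_4 = (3·(-51/25) - 3)/5 = -228/125.
t_5 = (3·(-228/125) - 3)/5 = -1059/625.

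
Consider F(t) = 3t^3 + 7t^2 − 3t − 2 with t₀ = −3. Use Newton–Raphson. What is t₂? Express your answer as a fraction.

−501943/191430

F'(t) = 9t^2 + 14t − 3.
F(−3) = −11, F'(−3) = 36, so t₁ = (−3) − (−11)/36 = −97/36.
F(−97/36) = −27709/15552, F'(−97/36) = 3545/144, so t₂ = (−97/36) − (−27709/15552)/(3545/144) = −501943/191430.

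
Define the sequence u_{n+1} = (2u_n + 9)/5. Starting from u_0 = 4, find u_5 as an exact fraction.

9407/3125

u_1 = (2·4 + 9)/5 = 17/5.
u_2 = (2·(17/5) + 9)/5 = 79/25.
u_3 = (2·(79/25) + 9)/5 = 383/125.
u_4 = (2·(383/125) + 9)/5 = 1891/625.
u_5 = (2·(1891/625) + 9)/5 = 9407/3125.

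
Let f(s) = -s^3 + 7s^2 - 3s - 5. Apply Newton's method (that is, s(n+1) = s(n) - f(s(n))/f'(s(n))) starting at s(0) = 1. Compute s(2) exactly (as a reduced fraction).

f'(s) = -3s^2 + 14s - 3.
f(1) = -2, f'(1) = 8, so s(1) = 1 - (-2)/8 = 5/4.
f(5/4) = 15/64, f'(5/4) = 157/16, so s(2) = (5/4) - (15/64)/(157/16) = 385/314.

385/314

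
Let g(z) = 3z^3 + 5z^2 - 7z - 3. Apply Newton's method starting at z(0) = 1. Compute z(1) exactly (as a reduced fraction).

g'(z) = 9z^2 + 10z - 7.
g(1) = -2, g'(1) = 12, so z(1) = 1 - (-2)/12 = 7/6.

7/6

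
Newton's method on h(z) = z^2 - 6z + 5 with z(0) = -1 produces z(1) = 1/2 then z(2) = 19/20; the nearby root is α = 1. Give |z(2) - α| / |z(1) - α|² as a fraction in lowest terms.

z(1) - α = 1/2 - 1 = -1/2, so |z(1) - α| = 1/2.
z(2) - α = 19/20 - 1 = -1/20, so |z(2) - α| = 1/20.
|z(1) - α|² = 1/4.
Ratio = (1/20) / (1/4) = 1/5.

1/5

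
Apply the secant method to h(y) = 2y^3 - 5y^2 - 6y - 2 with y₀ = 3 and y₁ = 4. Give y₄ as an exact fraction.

h(3) = -11, h(4) = 22. y₂ = 4 - 22·(4 - 3)/(22 - (-11)) = 10/3.
h(4) = 22, h(10/3) = -94/27. y₃ = (10/3) - (-94/27)·((10/3) - 4)/((-94/27) - 22) = 589/172.
h(10/3) = -94/27, h(589/172) = -2202937/2544224. y₄ = (589/172) - (-2202937/2544224)·((589/172) - (10/3))/((-2202937/2544224) - (-94/27)) = 13206586/3822931.

13206586/3822931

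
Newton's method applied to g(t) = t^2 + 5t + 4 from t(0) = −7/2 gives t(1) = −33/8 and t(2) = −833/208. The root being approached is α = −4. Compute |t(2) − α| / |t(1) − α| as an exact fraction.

t(1) − α = −33/8 − (−4) = −33/8 + 4 = −1/8, so |t(1) − α| = 1/8.
t(2) − α = −833/208 − (−4) = −833/208 + 4 = −1/208, so |t(2) − α| = 1/208.
Ratio = (1/208) / (1/8) = 1/26.

1/26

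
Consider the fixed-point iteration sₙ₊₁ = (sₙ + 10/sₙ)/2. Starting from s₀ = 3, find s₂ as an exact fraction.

s₁ = (3 + 10/3)/2 = 19/6.
s₂ = (19/6 + 10/(19/6))/2 = 721/228.

721/228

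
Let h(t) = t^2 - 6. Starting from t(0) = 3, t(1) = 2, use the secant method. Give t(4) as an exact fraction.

h(3) = 3, h(2) = -2. t(2) = 2 - (-2)·(2 - 3)/((-2) - 3) = 12/5.
h(2) = -2, h(12/5) = -6/25. t(3) = (12/5) - (-6/25)·((12/5) - 2)/((-6/25) - (-2)) = 27/11.
h(12/5) = -6/25, h(27/11) = 3/121. t(4) = (27/11) - (3/121)·((27/11) - (12/5))/((3/121) - (-6/25)) = 218/89.

218/89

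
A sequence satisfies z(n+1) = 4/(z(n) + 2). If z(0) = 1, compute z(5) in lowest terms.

z(1) = 4/(1 + 2) = 4/3.
z(2) = 4/(4/3 + 2) = 6/5.
z(3) = 4/(6/5 + 2) = 5/4.
z(4) = 4/(5/4 + 2) = 16/13.
z(5) = 4/(16/13 + 2) = 26/21.

26/21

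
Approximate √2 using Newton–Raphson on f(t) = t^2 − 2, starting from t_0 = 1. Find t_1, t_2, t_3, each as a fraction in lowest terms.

t_1 = 3/2, t_2 = 17/12, t_3 = 577/408

f'(t) = 2t.
f(1) = −1, f'(1) = 2, so t_1 = 1 − (−1)/2 = 3/2.
f(3/2) = 1/4, f'(3/2) = 3, so t_2 = (3/2) − (1/4)/3 = 17/12.
f(17/12) = 1/144, f'(17/12) = 17/6, so t_3 = (17/12) − (1/144)/(17/6) = 577/408.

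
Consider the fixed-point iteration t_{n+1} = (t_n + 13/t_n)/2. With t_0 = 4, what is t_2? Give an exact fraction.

t_1 = (4 + 13/4)/2 = 29/8.
t_2 = (29/8 + 13/(29/8))/2 = 1673/464.

1673/464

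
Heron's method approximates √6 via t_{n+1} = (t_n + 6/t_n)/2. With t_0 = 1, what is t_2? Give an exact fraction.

73/28

t_1 = (1 + 6/1)/2 = 7/2.
t_2 = (7/2 + 6/(7/2))/2 = 73/28.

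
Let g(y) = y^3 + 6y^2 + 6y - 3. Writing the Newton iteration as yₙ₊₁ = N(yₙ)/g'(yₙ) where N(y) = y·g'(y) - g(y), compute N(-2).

g'(y) = 3y^2 + 12y + 6.
N(y) = y·g'(y) - g(y) = y·(3y^2 + 12y + 6) - (y^3 + 6y^2 + 6y - 3) = 2y^3 + 6y^2 + 3.
N(-2) = 11.

11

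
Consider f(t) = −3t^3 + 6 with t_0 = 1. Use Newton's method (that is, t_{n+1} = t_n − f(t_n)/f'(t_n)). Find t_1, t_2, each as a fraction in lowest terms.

f'(t) = −9t^2.
f(1) = 3, f'(1) = −9, so t_1 = 1 − 3/(−9) = 4/3.
f(4/3) = −10/9, f'(4/3) = −16, so t_2 = (4/3) − (−10/9)/(−16) = 91/72.

t_1 = 4/3, t_2 = 91/72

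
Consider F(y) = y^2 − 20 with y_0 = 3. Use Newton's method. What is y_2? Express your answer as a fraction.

1561/348

F'(y) = 2y.
F(3) = −11, F'(3) = 6, so y_1 = 3 − (−11)/6 = 29/6.
F(29/6) = 121/36, F'(29/6) = 29/3, so y_2 = (29/6) − (121/36)/(29/3) = 1561/348.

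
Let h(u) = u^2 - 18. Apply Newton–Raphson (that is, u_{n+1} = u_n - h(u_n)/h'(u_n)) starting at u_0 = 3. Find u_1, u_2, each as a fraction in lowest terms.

u_1 = 9/2, u_2 = 17/4

h'(u) = 2u.
h(3) = -9, h'(3) = 6, so u_1 = 3 - (-9)/6 = 9/2.
h(9/2) = 9/4, h'(9/2) = 9, so u_2 = (9/2) - (9/4)/9 = 17/4.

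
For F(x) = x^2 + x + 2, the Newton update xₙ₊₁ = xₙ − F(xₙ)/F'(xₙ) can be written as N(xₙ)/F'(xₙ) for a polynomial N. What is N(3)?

F'(x) = 2x + 1.
N(x) = x·F'(x) − F(x) = x·(2x + 1) − (x^2 + x + 2) = x^2 − 2.
N(3) = 7.

7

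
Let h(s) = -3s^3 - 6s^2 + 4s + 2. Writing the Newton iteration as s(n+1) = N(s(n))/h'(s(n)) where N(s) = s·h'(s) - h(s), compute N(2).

-74

h'(s) = -9s^2 - 12s + 4.
N(s) = s·h'(s) - h(s) = s·(-9s^2 - 12s + 4) - (-3s^3 - 6s^2 + 4s + 2) = -6s^3 - 6s^2 - 2.
N(2) = -74.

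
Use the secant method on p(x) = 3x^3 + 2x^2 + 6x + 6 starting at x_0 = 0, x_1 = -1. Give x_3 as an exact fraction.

-444/493

p(0) = 6, p(-1) = -1. x_2 = (-1) - (-1)·((-1) - 0)/((-1) - 6) = -6/7.
p(-1) = -1, p(-6/7) = 150/343. x_3 = (-6/7) - (150/343)·((-6/7) - (-1))/((150/343) - (-1)) = -444/493.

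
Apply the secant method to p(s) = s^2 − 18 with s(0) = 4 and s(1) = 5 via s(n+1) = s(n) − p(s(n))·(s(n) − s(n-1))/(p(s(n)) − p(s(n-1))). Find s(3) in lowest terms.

352/83

p(4) = −2, p(5) = 7. s(2) = 5 − 7·(5 − 4)/(7 − (−2)) = 38/9.
p(5) = 7, p(38/9) = −14/81. s(3) = (38/9) − (−14/81)·((38/9) − 5)/((−14/81) − 7) = 352/83.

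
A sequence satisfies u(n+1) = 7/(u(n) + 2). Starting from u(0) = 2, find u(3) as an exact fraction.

u(1) = 7/(2 + 2) = 7/4.
u(2) = 7/(7/4 + 2) = 28/15.
u(3) = 7/(28/15 + 2) = 105/58.

105/58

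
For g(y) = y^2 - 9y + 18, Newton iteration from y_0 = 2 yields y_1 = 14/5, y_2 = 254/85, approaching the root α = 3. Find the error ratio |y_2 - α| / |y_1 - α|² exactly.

5/17

y_1 - α = 14/5 - 3 = -1/5, so |y_1 - α| = 1/5.
y_2 - α = 254/85 - 3 = -1/85, so |y_2 - α| = 1/85.
|y_1 - α|² = 1/25.
Ratio = (1/85) / (1/25) = 5/17.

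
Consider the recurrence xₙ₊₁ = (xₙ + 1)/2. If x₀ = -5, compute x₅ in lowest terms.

13/16

x₁ = ((-5) + 1)/2 = -2.
x₂ = ((-2) + 1)/2 = -1/2.
x₃ = ((-1/2) + 1)/2 = 1/4.
x₄ = ((1/4) + 1)/2 = 5/8.
x₅ = ((5/8) + 1)/2 = 13/16.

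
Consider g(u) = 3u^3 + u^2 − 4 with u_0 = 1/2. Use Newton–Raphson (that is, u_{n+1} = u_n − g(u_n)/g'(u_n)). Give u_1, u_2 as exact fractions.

u_1 = 20/13, u_2 = 15497/13390

g'(u) = 9u^2 + 2u.
g(1/2) = −27/8, g'(1/2) = 13/4, so u_1 = (1/2) − (−27/8)/(13/4) = 20/13.
g(20/13) = 20412/2197, g'(20/13) = 4120/169, so u_2 = (20/13) − (20412/2197)/(4120/169) = 15497/13390.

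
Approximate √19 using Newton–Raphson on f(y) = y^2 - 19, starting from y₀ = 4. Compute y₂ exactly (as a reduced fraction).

f'(y) = 2y.
f(4) = -3, f'(4) = 8, so y₁ = 4 - (-3)/8 = 35/8.
f(35/8) = 9/64, f'(35/8) = 35/4, so y₂ = (35/8) - (9/64)/(35/4) = 2441/560.

2441/560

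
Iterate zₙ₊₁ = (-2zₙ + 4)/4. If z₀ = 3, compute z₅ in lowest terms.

19/32

z₁ = (-2·3 + 4)/4 = -1/2.
z₂ = (-2·(-1/2) + 4)/4 = 5/4.
z₃ = (-2·(5/4) + 4)/4 = 3/8.
z₄ = (-2·(3/8) + 4)/4 = 13/16.
z₅ = (-2·(13/16) + 4)/4 = 19/32.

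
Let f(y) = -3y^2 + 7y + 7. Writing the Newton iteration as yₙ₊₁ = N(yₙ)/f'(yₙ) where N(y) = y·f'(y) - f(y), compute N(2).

-19

f'(y) = -6y + 7.
N(y) = y·f'(y) - f(y) = y·(-6y + 7) - (-3y^2 + 7y + 7) = -3y^2 - 7.
N(2) = -19.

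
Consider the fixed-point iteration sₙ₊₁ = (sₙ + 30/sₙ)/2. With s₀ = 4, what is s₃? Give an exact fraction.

s₁ = (4 + 30/4)/2 = 23/4.
s₂ = (23/4 + 30/(23/4))/2 = 1009/184.
s₃ = (1009/184 + 30/(1009/184))/2 = 2033761/371312.

2033761/371312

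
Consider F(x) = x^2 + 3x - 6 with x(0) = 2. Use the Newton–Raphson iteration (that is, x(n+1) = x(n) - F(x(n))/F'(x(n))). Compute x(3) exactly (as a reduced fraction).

F'(x) = 2x + 3.
F(2) = 4, F'(2) = 7, so x(1) = 2 - 4/7 = 10/7.
F(10/7) = 16/49, F'(10/7) = 41/7, so x(2) = (10/7) - (16/49)/(41/7) = 394/287.
F(394/287) = 256/82369, F'(394/287) = 1649/287, so x(3) = (394/287) - (256/82369)/(1649/287) = 649450/473263.

649450/473263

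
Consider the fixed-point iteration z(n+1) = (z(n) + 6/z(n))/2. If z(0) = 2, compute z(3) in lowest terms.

z(1) = (2 + 6/2)/2 = 5/2.
z(2) = (5/2 + 6/(5/2))/2 = 49/20.
z(3) = (49/20 + 6/(49/20))/2 = 4801/1960.

4801/1960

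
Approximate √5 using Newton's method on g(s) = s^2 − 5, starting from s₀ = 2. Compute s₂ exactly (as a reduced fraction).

161/72

g'(s) = 2s.
g(2) = −1, g'(2) = 4, so s₁ = 2 − (−1)/4 = 9/4.
g(9/4) = 1/16, g'(9/4) = 9/2, so s₂ = (9/4) − (1/16)/(9/2) = 161/72.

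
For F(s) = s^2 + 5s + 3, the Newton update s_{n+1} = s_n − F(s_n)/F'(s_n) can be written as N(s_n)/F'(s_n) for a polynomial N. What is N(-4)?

13

F'(s) = 2s + 5.
N(s) = s·F'(s) − F(s) = s·(2s + 5) − (s^2 + 5s + 3) = s^2 − 3.
N(-4) = 13.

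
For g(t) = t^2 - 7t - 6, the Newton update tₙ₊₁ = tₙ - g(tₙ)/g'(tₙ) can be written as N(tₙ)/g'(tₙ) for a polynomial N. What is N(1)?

7

g'(t) = 2t - 7.
N(t) = t·g'(t) - g(t) = t·(2t - 7) - (t^2 - 7t - 6) = t^2 + 6.
N(1) = 7.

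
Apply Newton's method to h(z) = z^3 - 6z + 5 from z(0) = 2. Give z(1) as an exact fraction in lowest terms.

h'(z) = 3z^2 - 6.
h(2) = 1, h'(2) = 6, so z(1) = 2 - 1/6 = 11/6.

11/6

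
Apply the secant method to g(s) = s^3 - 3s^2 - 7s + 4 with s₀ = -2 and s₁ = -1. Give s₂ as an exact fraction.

g(-2) = -2, g(-1) = 7. s₂ = (-1) - 7·((-1) - (-2))/(7 - (-2)) = -16/9.

-16/9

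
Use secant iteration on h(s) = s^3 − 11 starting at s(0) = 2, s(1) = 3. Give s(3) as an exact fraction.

h(2) = −3, h(3) = 16. s(2) = 3 − 16·(3 − 2)/(16 − (−3)) = 41/19.
h(3) = 16, h(41/19) = −6528/6859. s(3) = (41/19) − (−6528/6859)·((41/19) − 3)/((−6528/6859) − 16) = 16025/7267.

16025/7267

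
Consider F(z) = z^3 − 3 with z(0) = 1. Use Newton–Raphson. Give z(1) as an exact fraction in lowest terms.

5/3

F'(z) = 3z^2.
F(1) = −2, F'(1) = 3, so z(1) = 1 − (−2)/3 = 5/3.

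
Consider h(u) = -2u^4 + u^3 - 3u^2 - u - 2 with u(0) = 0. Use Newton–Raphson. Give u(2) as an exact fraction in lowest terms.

h'(u) = -8u^3 + 3u^2 - 6u - 1.
h(0) = -2, h'(0) = -1, so u(1) = 0 - (-2)/(-1) = -2.
h(-2) = -52, h'(-2) = 87, so u(2) = (-2) - (-52)/87 = -122/87.

-122/87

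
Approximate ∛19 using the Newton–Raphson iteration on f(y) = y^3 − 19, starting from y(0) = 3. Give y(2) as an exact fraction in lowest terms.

f'(y) = 3y^2.
f(3) = 8, f'(3) = 27, so y(1) = 3 − 8/27 = 73/27.
f(73/27) = 15040/19683, f'(73/27) = 5329/243, so y(2) = (73/27) − (15040/19683)/(5329/243) = 1152011/431649.

1152011/431649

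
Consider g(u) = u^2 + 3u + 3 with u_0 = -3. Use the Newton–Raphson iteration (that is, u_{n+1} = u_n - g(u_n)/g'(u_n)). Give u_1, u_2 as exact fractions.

g'(u) = 2u + 3.
g(-3) = 3, g'(-3) = -3, so u_1 = (-3) - 3/(-3) = -2.
g(-2) = 1, g'(-2) = -1, so u_2 = (-2) - 1/(-1) = -1.

u_1 = -2, u_2 = -1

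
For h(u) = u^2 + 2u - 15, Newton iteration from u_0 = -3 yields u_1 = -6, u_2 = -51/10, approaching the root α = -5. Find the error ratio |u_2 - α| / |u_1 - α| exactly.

1/10

u_1 - α = -6 - (-5) = -6 + 5 = -1, so |u_1 - α| = 1.
u_2 - α = -51/10 - (-5) = -51/10 + 5 = -1/10, so |u_2 - α| = 1/10.
Ratio = (1/10) / 1 = 1/10.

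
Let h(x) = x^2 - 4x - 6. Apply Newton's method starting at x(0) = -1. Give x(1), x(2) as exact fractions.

h'(x) = 2x - 4.
h(-1) = -1, h'(-1) = -6, so x(1) = (-1) - (-1)/(-6) = -7/6.
h(-7/6) = 1/36, h'(-7/6) = -19/3, so x(2) = (-7/6) - (1/36)/(-19/3) = -265/228.

x(1) = -7/6, x(2) = -265/228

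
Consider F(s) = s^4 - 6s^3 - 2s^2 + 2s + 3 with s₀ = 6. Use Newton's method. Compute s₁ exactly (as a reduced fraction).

1221/194

F'(s) = 4s^3 - 18s^2 - 4s + 2.
F(6) = -57, F'(6) = 194, so s₁ = 6 - (-57)/194 = 1221/194.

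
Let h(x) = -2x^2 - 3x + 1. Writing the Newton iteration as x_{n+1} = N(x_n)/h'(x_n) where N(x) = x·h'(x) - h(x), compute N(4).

-33

h'(x) = -4x - 3.
N(x) = x·h'(x) - h(x) = x·(-4x - 3) - (-2x^2 - 3x + 1) = -2x^2 - 1.
N(4) = -33.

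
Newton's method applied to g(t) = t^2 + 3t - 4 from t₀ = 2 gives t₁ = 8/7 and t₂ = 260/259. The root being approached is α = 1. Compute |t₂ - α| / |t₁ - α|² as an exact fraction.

7/37

t₁ - α = 8/7 - 1 = 1/7, so |t₁ - α| = 1/7.
t₂ - α = 260/259 - 1 = 1/259, so |t₂ - α| = 1/259.
|t₁ - α|² = 1/49.
Ratio = (1/259) / (1/49) = 7/37.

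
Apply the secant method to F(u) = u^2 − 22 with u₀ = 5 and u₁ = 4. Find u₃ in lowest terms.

F(5) = 3, F(4) = −6. u₂ = 4 − (−6)·(4 − 5)/((−6) − 3) = 14/3.
F(4) = −6, F(14/3) = −2/9. u₃ = (14/3) − (−2/9)·((14/3) − 4)/((−2/9) − (−6)) = 61/13.

61/13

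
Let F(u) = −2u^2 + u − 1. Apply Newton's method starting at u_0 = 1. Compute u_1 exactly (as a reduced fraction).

F'(u) = −4u + 1.
F(1) = −2, F'(1) = −3, so u_1 = 1 − (−2)/(−3) = 1/3.

1/3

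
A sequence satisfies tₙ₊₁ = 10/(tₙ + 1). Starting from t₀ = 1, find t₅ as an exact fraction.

190/59

t₁ = 10/(1 + 1) = 5.
t₂ = 10/(5 + 1) = 5/3.
t₃ = 10/(5/3 + 1) = 15/4.
t₄ = 10/(15/4 + 1) = 40/19.
t₅ = 10/(40/19 + 1) = 190/59.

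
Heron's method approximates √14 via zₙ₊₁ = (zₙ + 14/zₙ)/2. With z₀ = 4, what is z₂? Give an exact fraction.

449/120

z₁ = (4 + 14/4)/2 = 15/4.
z₂ = (15/4 + 14/(15/4))/2 = 449/120.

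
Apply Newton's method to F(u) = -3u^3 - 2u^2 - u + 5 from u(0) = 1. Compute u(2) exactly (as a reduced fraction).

15817/17115

F'(u) = -9u^2 - 4u - 1.
F(1) = -1, F'(1) = -14, so u(1) = 1 - (-1)/(-14) = 13/14.
F(13/14) = -151/2744, F'(13/14) = -2445/196, so u(2) = (13/14) - (-151/2744)/(-2445/196) = 15817/17115.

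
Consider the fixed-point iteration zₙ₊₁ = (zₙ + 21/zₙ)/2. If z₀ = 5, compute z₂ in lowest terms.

z₁ = (5 + 21/5)/2 = 23/5.
z₂ = (23/5 + 21/(23/5))/2 = 527/115.

527/115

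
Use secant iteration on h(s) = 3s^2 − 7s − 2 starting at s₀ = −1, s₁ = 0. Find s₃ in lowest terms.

−5/19

h(−1) = 8, h(0) = −2. s₂ = 0 − (−2)·(0 − (−1))/((−2) − 8) = −1/5.
h(0) = −2, h(−1/5) = −12/25. s₃ = (−1/5) − (−12/25)·((−1/5) − 0)/((−12/25) − (−2)) = −5/19.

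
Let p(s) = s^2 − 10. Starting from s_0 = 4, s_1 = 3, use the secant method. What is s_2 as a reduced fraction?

22/7

p(4) = 6, p(3) = −1. s_2 = 3 − (−1)·(3 − 4)/((−1) − 6) = 22/7.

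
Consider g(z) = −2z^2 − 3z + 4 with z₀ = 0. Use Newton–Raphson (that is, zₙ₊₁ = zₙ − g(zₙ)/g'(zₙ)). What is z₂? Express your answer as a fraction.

68/75

g'(z) = −4z − 3.
g(0) = 4, g'(0) = −3, so z₁ = 0 − 4/(−3) = 4/3.
g(4/3) = −32/9, g'(4/3) = −25/3, so z₂ = (4/3) − (−32/9)/(−25/3) = 68/75.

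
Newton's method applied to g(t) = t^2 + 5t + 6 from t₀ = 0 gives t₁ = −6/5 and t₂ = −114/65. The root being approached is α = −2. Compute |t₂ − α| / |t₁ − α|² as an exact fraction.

t₁ − α = −6/5 − (−2) = −6/5 + 2 = 4/5, so |t₁ − α| = 4/5.
t₂ − α = −114/65 − (−2) = −114/65 + 2 = 16/65, so |t₂ − α| = 16/65.
|t₁ − α|² = 16/25.
Ratio = (16/65) / (16/25) = 5/13.

5/13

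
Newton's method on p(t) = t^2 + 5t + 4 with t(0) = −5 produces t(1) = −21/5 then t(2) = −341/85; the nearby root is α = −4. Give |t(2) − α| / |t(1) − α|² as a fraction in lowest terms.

5/17

t(1) − α = −21/5 − (−4) = −21/5 + 4 = −1/5, so |t(1) − α| = 1/5.
t(2) − α = −341/85 − (−4) = −341/85 + 4 = −1/85, so |t(2) − α| = 1/85.
|t(1) − α|² = 1/25.
Ratio = (1/85) / (1/25) = 5/17.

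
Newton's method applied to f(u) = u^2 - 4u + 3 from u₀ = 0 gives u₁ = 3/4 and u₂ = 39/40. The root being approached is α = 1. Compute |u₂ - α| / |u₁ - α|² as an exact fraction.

u₁ - α = 3/4 - 1 = -1/4, so |u₁ - α| = 1/4.
u₂ - α = 39/40 - 1 = -1/40, so |u₂ - α| = 1/40.
|u₁ - α|² = 1/16.
Ratio = (1/40) / (1/16) = 2/5.

2/5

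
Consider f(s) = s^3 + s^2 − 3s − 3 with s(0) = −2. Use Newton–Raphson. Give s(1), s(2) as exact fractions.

f'(s) = 3s^2 + 2s − 3.
f(−2) = −1, f'(−2) = 5, so s(1) = (−2) − (−1)/5 = −9/5.
f(−9/5) = −24/125, f'(−9/5) = 78/25, so s(2) = (−9/5) − (−24/125)/(78/25) = −113/65.

s(1) = −9/5, s(2) = −113/65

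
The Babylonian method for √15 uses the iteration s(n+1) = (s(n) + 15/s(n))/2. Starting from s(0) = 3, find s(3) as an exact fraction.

s(1) = (3 + 15/3)/2 = 4.
s(2) = (4 + 15/4)/2 = 31/8.
s(3) = (31/8 + 15/(31/8))/2 = 1921/496.

1921/496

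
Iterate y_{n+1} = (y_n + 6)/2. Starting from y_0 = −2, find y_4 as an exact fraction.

11/2

y_1 = ((−2) + 6)/2 = 2.
y_2 = (2 + 6)/2 = 4.
y_3 = (4 + 6)/2 = 5.
y_4 = (5 + 6)/2 = 11/2.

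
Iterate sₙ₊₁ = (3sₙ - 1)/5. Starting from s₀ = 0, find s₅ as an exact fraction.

s₁ = (3·0 - 1)/5 = -1/5.
s₂ = (3·(-1/5) - 1)/5 = -8/25.
s₃ = (3·(-8/25) - 1)/5 = -49/125.
s₄ = (3·(-49/125) - 1)/5 = -272/625.
s₅ = (3·(-272/625) - 1)/5 = -1441/3125.

-1441/3125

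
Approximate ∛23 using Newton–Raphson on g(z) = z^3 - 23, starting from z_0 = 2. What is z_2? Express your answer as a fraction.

2933/1014

g'(z) = 3z^2.
g(2) = -15, g'(2) = 12, so z_1 = 2 - (-15)/12 = 13/4.
g(13/4) = 725/64, g'(13/4) = 507/16, so z_2 = (13/4) - (725/64)/(507/16) = 2933/1014.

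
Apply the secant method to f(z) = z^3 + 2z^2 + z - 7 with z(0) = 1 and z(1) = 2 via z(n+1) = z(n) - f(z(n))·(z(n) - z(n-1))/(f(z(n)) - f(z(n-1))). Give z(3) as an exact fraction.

f(1) = -3, f(2) = 11. z(2) = 2 - 11·(2 - 1)/(11 - (-3)) = 17/14.
f(2) = 11, f(17/14) = -2871/2744. z(3) = (17/14) - (-2871/2744)·((17/14) - 2)/((-2871/2744) - 11) = 3854/3005.

3854/3005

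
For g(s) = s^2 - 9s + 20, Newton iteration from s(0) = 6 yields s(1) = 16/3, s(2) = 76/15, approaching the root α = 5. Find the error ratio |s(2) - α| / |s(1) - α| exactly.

1/5

s(1) - α = 16/3 - 5 = 1/3, so |s(1) - α| = 1/3.
s(2) - α = 76/15 - 5 = 1/15, so |s(2) - α| = 1/15.
Ratio = (1/15) / (1/3) = 1/5.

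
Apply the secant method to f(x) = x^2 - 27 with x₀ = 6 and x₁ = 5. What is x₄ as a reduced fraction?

11073/2131

f(6) = 9, f(5) = -2. x₂ = 5 - (-2)·(5 - 6)/((-2) - 9) = 57/11.
f(5) = -2, f(57/11) = -18/121. x₃ = (57/11) - (-18/121)·((57/11) - 5)/((-18/121) - (-2)) = 291/56.
f(57/11) = -18/121, f(291/56) = 9/3136. x₄ = (291/56) - (9/3136)·((291/56) - (57/11))/((9/3136) - (-18/121)) = 11073/2131.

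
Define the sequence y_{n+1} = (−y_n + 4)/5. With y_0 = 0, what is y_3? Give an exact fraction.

y_1 = (−0 + 4)/5 = 4/5.
y_2 = (−(4/5) + 4)/5 = 16/25.
y_3 = (−(16/25) + 4)/5 = 84/125.

84/125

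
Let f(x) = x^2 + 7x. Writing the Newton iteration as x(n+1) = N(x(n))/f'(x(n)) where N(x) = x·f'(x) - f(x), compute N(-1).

f'(x) = 2x + 7.
N(x) = x·f'(x) - f(x) = x·(2x + 7) - (x^2 + 7x) = x^2.
N(-1) = 1.

1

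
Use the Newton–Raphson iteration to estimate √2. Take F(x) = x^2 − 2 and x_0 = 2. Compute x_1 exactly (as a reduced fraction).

F'(x) = 2x.
F(2) = 2, F'(2) = 4, so x_1 = 2 − 2/4 = 3/2.

3/2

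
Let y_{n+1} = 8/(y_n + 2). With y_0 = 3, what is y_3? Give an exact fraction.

y_1 = 8/(3 + 2) = 8/5.
y_2 = 8/(8/5 + 2) = 20/9.
y_3 = 8/(20/9 + 2) = 36/19.

36/19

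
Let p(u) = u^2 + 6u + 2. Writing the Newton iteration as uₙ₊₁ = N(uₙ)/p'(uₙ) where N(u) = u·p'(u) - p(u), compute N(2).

2

p'(u) = 2u + 6.
N(u) = u·p'(u) - p(u) = u·(2u + 6) - (u^2 + 6u + 2) = u^2 - 2.
N(2) = 2.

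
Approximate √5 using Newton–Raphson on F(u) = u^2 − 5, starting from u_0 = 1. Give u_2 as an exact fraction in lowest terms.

F'(u) = 2u.
F(1) = −4, F'(1) = 2, so u_1 = 1 − (−4)/2 = 3.
F(3) = 4, F'(3) = 6, so u_2 = 3 − 4/6 = 7/3.

7/3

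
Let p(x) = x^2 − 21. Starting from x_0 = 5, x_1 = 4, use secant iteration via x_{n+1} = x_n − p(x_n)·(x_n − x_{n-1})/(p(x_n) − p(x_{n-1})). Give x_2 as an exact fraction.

p(5) = 4, p(4) = −5. x_2 = 4 − (−5)·(4 − 5)/((−5) − 4) = 41/9.

41/9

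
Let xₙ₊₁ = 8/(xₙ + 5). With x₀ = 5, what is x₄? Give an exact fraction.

x₁ = 8/(5 + 5) = 4/5.
x₂ = 8/(4/5 + 5) = 40/29.
x₃ = 8/(40/29 + 5) = 232/185.
x₄ = 8/(232/185 + 5) = 1480/1157.

1480/1157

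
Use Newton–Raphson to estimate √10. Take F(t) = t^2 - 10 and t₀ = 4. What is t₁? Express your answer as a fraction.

F'(t) = 2t.
F(4) = 6, F'(4) = 8, so t₁ = 4 - 6/8 = 13/4.

13/4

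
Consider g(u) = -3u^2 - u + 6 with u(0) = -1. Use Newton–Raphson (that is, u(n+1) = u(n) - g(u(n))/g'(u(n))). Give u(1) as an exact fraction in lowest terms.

g'(u) = -6u - 1.
g(-1) = 4, g'(-1) = 5, so u(1) = (-1) - 4/5 = -9/5.

-9/5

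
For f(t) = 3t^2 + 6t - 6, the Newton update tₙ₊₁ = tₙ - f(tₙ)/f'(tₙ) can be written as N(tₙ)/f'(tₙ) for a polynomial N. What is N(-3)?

33

f'(t) = 6t + 6.
N(t) = t·f'(t) - f(t) = t·(6t + 6) - (3t^2 + 6t - 6) = 3t^2 + 6.
N(-3) = 33.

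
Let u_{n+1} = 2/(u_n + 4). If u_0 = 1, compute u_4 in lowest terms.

49/109

u_1 = 2/(1 + 4) = 2/5.
u_2 = 2/(2/5 + 4) = 5/11.
u_3 = 2/(5/11 + 4) = 22/49.
u_4 = 2/(22/49 + 4) = 49/109.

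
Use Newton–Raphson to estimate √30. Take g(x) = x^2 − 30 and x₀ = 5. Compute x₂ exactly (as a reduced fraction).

241/44

g'(x) = 2x.
g(5) = −5, g'(5) = 10, so x₁ = 5 − (−5)/10 = 11/2.
g(11/2) = 1/4, g'(11/2) = 11, so x₂ = (11/2) − (1/4)/11 = 241/44.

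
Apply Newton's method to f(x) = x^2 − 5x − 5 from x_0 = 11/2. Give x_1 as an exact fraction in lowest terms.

f'(x) = 2x − 5.
f(11/2) = −9/4, f'(11/2) = 6, so x_1 = (11/2) − (−9/4)/6 = 47/8.

47/8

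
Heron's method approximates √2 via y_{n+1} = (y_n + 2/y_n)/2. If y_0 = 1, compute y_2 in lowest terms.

17/12

y_1 = (1 + 2/1)/2 = 3/2.
y_2 = (3/2 + 2/(3/2))/2 = 17/12.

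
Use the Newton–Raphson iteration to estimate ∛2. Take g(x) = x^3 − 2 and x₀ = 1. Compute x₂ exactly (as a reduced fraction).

91/72

g'(x) = 3x^2.
g(1) = −1, g'(1) = 3, so x₁ = 1 − (−1)/3 = 4/3.
g(4/3) = 10/27, g'(4/3) = 16/3, so x₂ = (4/3) − (10/27)/(16/3) = 91/72.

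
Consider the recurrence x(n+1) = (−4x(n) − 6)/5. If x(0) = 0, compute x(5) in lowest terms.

x(1) = (−4·0 − 6)/5 = −6/5.
x(2) = (−4·(−6/5) − 6)/5 = −6/25.
x(3) = (−4·(−6/25) − 6)/5 = −126/125.
x(4) = (−4·(−126/125) − 6)/5 = −246/625.
x(5) = (−4·(−246/625) − 6)/5 = −2766/3125.

−2766/3125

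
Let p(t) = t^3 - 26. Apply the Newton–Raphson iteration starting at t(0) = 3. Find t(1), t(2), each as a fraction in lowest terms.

p'(t) = 3t^2.
p(3) = 1, p'(3) = 27, so t(1) = 3 - 1/27 = 80/27.
p(80/27) = 242/19683, p'(80/27) = 6400/243, so t(2) = (80/27) - (242/19683)/(6400/243) = 767879/259200.

t(1) = 80/27, t(2) = 767879/259200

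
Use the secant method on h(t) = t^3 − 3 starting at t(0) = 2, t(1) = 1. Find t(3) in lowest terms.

h(2) = 5, h(1) = −2. t(2) = 1 − (−2)·(1 − 2)/((−2) − 5) = 9/7.
h(1) = −2, h(9/7) = −300/343. t(3) = (9/7) − (−300/343)·((9/7) − 1)/((−300/343) − (−2)) = 291/193.

291/193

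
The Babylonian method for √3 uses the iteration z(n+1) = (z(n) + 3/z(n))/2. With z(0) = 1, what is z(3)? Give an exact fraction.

z(1) = (1 + 3/1)/2 = 2.
z(2) = (2 + 3/2)/2 = 7/4.
z(3) = (7/4 + 3/(7/4))/2 = 97/56.

97/56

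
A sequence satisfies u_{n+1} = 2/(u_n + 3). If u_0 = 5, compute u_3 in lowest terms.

u_1 = 2/(5 + 3) = 1/4.
u_2 = 2/(1/4 + 3) = 8/13.
u_3 = 2/(8/13 + 3) = 26/47.

26/47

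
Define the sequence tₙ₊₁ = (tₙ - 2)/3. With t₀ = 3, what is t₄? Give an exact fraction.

t₁ = (3 - 2)/3 = 1/3.
t₂ = ((1/3) - 2)/3 = -5/9.
t₃ = ((-5/9) - 2)/3 = -23/27.
t₄ = ((-23/27) - 2)/3 = -77/81.

-77/81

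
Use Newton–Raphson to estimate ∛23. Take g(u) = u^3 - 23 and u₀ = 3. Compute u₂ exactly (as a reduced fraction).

1365775/480249

g'(u) = 3u^2.
g(3) = 4, g'(3) = 27, so u₁ = 3 - 4/27 = 77/27.
g(77/27) = 3824/19683, g'(77/27) = 5929/243, so u₂ = (77/27) - (3824/19683)/(5929/243) = 1365775/480249.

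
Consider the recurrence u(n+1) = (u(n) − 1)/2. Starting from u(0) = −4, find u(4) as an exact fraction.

−19/16

u(1) = ((−4) − 1)/2 = −5/2.
u(2) = ((−5/2) − 1)/2 = −7/4.
u(3) = ((−7/4) − 1)/2 = −11/8.
u(4) = ((−11/8) − 1)/2 = −19/16.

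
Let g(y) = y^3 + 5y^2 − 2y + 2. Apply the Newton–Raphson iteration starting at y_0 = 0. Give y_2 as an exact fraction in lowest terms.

g'(y) = 3y^2 + 10y − 2.
g(0) = 2, g'(0) = −2, so y_1 = 0 − 2/(−2) = 1.
g(1) = 6, g'(1) = 11, so y_2 = 1 − 6/11 = 5/11.

5/11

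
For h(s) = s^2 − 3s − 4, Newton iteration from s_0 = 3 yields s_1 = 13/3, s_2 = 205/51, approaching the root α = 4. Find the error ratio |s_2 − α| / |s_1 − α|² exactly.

s_1 − α = 13/3 − 4 = 1/3, so |s_1 − α| = 1/3.
s_2 − α = 205/51 − 4 = 1/51, so |s_2 − α| = 1/51.
|s_1 − α|² = 1/9.
Ratio = (1/51) / (1/9) = 3/17.

3/17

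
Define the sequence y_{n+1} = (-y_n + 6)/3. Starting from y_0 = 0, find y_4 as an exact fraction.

y_1 = (-0 + 6)/3 = 2.
y_2 = (-2 + 6)/3 = 4/3.
y_3 = (-(4/3) + 6)/3 = 14/9.
y_4 = (-(14/9) + 6)/3 = 40/27.

40/27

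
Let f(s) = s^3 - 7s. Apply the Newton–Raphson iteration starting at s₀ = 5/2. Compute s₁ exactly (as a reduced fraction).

125/47

f'(s) = 3s^2 - 7.
f(5/2) = -15/8, f'(5/2) = 47/4, so s₁ = (5/2) - (-15/8)/(47/4) = 125/47.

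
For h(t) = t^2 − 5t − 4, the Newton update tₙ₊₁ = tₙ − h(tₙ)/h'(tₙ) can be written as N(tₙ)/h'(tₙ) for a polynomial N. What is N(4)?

20

h'(t) = 2t − 5.
N(t) = t·h'(t) − h(t) = t·(2t − 5) − (t^2 − 5t − 4) = t^2 + 4.
N(4) = 20.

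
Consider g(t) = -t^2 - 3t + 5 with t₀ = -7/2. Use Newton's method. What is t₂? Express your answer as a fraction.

g'(t) = -2t - 3.
g(-7/2) = 13/4, g'(-7/2) = 4, so t₁ = (-7/2) - (13/4)/4 = -69/16.
g(-69/16) = -169/256, g'(-69/16) = 45/8, so t₂ = (-69/16) - (-169/256)/(45/8) = -6041/1440.

-6041/1440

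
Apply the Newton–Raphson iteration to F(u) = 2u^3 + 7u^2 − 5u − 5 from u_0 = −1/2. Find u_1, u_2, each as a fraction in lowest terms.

u_1 = −25/42, u_2 = −49169/83034

F'(u) = 6u^2 + 14u − 5.
F(−1/2) = −1, F'(−1/2) = −21/2, so u_1 = (−1/2) − (−1)/(−21/2) = −25/42.
F(−25/42) = 320/9261, F'(−25/42) = −3295/294, so u_2 = (−25/42) − (320/9261)/(−3295/294) = −49169/83034.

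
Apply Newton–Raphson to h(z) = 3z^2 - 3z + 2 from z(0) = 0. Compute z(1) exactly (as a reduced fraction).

2/3

h'(z) = 6z - 3.
h(0) = 2, h'(0) = -3, so z(1) = 0 - 2/(-3) = 2/3.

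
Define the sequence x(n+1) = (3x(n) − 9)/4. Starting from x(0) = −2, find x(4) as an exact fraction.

x(1) = (3·(−2) − 9)/4 = −15/4.
x(2) = (3·(−15/4) − 9)/4 = −81/16.
x(3) = (3·(−81/16) − 9)/4 = −387/64.
x(4) = (3·(−387/64) − 9)/4 = −1737/256.

−1737/256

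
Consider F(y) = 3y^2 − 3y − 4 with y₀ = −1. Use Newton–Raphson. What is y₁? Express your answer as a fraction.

−7/9

F'(y) = 6y − 3.
F(−1) = 2, F'(−1) = −9, so y₁ = (−1) − 2/(−9) = −7/9.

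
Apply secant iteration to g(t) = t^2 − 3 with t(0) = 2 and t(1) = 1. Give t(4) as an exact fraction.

71/41

g(2) = 1, g(1) = −2. t(2) = 1 − (−2)·(1 − 2)/((−2) − 1) = 5/3.
g(1) = −2, g(5/3) = −2/9. t(3) = (5/3) − (−2/9)·((5/3) − 1)/((−2/9) − (−2)) = 7/4.
g(5/3) = −2/9, g(7/4) = 1/16. t(4) = (7/4) − (1/16)·((7/4) − (5/3))/((1/16) − (−2/9)) = 71/41.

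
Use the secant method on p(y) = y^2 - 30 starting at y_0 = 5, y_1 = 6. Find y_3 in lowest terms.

115/21

p(5) = -5, p(6) = 6. y_2 = 6 - 6·(6 - 5)/(6 - (-5)) = 60/11.
p(6) = 6, p(60/11) = -30/121. y_3 = (60/11) - (-30/121)·((60/11) - 6)/((-30/121) - 6) = 115/21.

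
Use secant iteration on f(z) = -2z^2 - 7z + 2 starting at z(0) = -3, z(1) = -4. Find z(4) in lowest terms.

-2474/657

f(-3) = 5, f(-4) = -2. z(2) = (-4) - (-2)·((-4) - (-3))/((-2) - 5) = -26/7.
f(-4) = -2, f(-26/7) = 20/49. z(3) = (-26/7) - (20/49)·((-26/7) - (-4))/((20/49) - (-2)) = -222/59.
f(-26/7) = 20/49, f(-222/59) = 80/3481. z(4) = (-222/59) - (80/3481)·((-222/59) - (-26/7))/((80/3481) - (20/49)) = -2474/657.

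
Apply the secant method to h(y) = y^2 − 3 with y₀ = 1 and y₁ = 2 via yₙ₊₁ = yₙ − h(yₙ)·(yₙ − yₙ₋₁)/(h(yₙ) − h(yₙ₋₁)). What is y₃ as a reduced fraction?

19/11

h(1) = −2, h(2) = 1. y₂ = 2 − 1·(2 − 1)/(1 − (−2)) = 5/3.
h(2) = 1, h(5/3) = −2/9. y₃ = (5/3) − (−2/9)·((5/3) − 2)/((−2/9) − 1) = 19/11.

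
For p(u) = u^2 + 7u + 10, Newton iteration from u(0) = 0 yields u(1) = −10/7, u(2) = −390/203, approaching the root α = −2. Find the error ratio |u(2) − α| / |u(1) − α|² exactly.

7/29

u(1) − α = −10/7 − (−2) = −10/7 + 2 = 4/7, so |u(1) − α| = 4/7.
u(2) − α = −390/203 − (−2) = −390/203 + 2 = 16/203, so |u(2) − α| = 16/203.
|u(1) − α|² = 16/49.
Ratio = (16/203) / (16/49) = 7/29.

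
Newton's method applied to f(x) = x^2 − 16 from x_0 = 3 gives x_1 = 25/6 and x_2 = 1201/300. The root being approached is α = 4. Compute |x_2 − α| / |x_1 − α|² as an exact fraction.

3/25

x_1 − α = 25/6 − 4 = 1/6, so |x_1 − α| = 1/6.
x_2 − α = 1201/300 − 4 = 1/300, so |x_2 − α| = 1/300.
|x_1 − α|² = 1/36.
Ratio = (1/300) / (1/36) = 3/25.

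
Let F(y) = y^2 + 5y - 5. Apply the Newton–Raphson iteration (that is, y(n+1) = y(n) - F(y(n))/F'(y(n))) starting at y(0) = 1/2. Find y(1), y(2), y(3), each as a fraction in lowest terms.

y(1) = 7/8, y(2) = 41/48, y(3) = 13201/15456

F'(y) = 2y + 5.
F(1/2) = -9/4, F'(1/2) = 6, so y(1) = (1/2) - (-9/4)/6 = 7/8.
F(7/8) = 9/64, F'(7/8) = 27/4, so y(2) = (7/8) - (9/64)/(27/4) = 41/48.
F(41/48) = 1/2304, F'(41/48) = 161/24, so y(3) = (41/48) - (1/2304)/(161/24) = 13201/15456.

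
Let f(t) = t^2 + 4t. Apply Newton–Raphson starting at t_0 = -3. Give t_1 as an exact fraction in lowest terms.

f'(t) = 2t + 4.
f(-3) = -3, f'(-3) = -2, so t_1 = (-3) - (-3)/(-2) = -9/2.

-9/2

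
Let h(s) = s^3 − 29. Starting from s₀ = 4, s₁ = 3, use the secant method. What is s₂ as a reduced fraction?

113/37

h(4) = 35, h(3) = −2. s₂ = 3 − (−2)·(3 − 4)/((−2) − 35) = 113/37.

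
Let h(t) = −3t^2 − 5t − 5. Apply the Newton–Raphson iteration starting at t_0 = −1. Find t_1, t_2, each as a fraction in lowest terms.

t_1 = 2, t_2 = 7/17

h'(t) = −6t − 5.
h(−1) = −3, h'(−1) = 1, so t_1 = (−1) − (−3)/1 = 2.
h(2) = −27, h'(2) = −17, so t_2 = 2 − (−27)/(−17) = 7/17.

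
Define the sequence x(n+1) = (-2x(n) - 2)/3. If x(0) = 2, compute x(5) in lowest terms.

x(1) = (-2·2 - 2)/3 = -2.
x(2) = (-2·(-2) - 2)/3 = 2/3.
x(3) = (-2·(2/3) - 2)/3 = -10/9.
x(4) = (-2·(-10/9) - 2)/3 = 2/27.
x(5) = (-2·(2/27) - 2)/3 = -58/81.

-58/81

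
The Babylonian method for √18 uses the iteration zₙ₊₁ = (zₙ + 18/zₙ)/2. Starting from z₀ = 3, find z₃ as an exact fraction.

577/136

z₁ = (3 + 18/3)/2 = 9/2.
z₂ = (9/2 + 18/(9/2))/2 = 17/4.
z₃ = (17/4 + 18/(17/4))/2 = 577/136.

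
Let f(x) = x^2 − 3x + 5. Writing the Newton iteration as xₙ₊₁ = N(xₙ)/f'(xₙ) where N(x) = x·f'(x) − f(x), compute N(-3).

f'(x) = 2x − 3.
N(x) = x·f'(x) − f(x) = x·(2x − 3) − (x^2 − 3x + 5) = x^2 − 5.
N(-3) = 4.

4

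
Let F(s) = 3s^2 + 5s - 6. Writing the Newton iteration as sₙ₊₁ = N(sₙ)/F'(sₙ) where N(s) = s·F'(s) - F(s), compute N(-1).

F'(s) = 6s + 5.
N(s) = s·F'(s) - F(s) = s·(6s + 5) - (3s^2 + 5s - 6) = 3s^2 + 6.
N(-1) = 9.

9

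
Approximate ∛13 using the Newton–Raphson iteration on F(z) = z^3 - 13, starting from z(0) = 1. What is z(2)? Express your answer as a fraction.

263/75

F'(z) = 3z^2.
F(1) = -12, F'(1) = 3, so z(1) = 1 - (-12)/3 = 5.
F(5) = 112, F'(5) = 75, so z(2) = 5 - 112/75 = 263/75.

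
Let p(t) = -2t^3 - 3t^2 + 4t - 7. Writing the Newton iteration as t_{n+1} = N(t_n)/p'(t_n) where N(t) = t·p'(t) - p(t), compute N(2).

-37

p'(t) = -6t^2 - 6t + 4.
N(t) = t·p'(t) - p(t) = t·(-6t^2 - 6t + 4) - (-2t^3 - 3t^2 + 4t - 7) = -4t^3 - 3t^2 + 7.
N(2) = -37.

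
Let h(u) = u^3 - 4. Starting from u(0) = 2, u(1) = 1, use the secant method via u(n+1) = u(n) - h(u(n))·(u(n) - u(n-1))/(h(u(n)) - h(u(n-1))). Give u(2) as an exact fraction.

h(2) = 4, h(1) = -3. u(2) = 1 - (-3)·(1 - 2)/((-3) - 4) = 10/7.

10/7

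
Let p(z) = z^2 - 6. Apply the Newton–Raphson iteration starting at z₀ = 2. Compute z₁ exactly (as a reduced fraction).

5/2

p'(z) = 2z.
p(2) = -2, p'(2) = 4, so z₁ = 2 - (-2)/4 = 5/2.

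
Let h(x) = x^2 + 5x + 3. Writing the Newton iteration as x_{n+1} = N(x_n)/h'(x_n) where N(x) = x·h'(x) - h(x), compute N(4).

h'(x) = 2x + 5.
N(x) = x·h'(x) - h(x) = x·(2x + 5) - (x^2 + 5x + 3) = x^2 - 3.
N(4) = 13.

13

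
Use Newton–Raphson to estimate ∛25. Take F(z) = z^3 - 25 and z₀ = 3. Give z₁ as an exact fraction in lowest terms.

F'(z) = 3z^2.
F(3) = 2, F'(3) = 27, so z₁ = 3 - 2/27 = 79/27.

79/27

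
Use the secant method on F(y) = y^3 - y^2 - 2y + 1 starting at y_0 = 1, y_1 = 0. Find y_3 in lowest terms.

4/9

F(1) = -1, F(0) = 1. y_2 = 0 - 1·(0 - 1)/(1 - (-1)) = 1/2.
F(0) = 1, F(1/2) = -1/8. y_3 = (1/2) - (-1/8)·((1/2) - 0)/((-1/8) - 1) = 4/9.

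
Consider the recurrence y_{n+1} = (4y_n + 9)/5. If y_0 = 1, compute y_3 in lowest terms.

y_1 = (4·1 + 9)/5 = 13/5.
y_2 = (4·(13/5) + 9)/5 = 97/25.
y_3 = (4·(97/25) + 9)/5 = 613/125.

613/125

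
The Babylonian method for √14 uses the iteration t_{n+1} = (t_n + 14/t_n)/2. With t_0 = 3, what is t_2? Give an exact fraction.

t_1 = (3 + 14/3)/2 = 23/6.
t_2 = (23/6 + 14/(23/6))/2 = 1033/276.

1033/276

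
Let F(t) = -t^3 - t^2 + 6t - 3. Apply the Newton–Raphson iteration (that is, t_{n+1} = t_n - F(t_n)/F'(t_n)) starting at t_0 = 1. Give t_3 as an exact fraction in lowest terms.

10/17

F'(t) = -3t^2 - 2t + 6.
F(1) = 1, F'(1) = 1, so t_1 = 1 - 1/1 = 0.
F(0) = -3, F'(0) = 6, so t_2 = 0 - (-3)/6 = 1/2.
F(1/2) = -3/8, F'(1/2) = 17/4, so t_3 = (1/2) - (-3/8)/(17/4) = 10/17.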